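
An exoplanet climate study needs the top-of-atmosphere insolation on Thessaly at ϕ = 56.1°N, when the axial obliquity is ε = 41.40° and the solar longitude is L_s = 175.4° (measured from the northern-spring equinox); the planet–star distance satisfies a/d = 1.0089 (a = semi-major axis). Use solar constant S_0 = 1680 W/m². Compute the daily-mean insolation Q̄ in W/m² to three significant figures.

Q̄ ≈ 342 W/m²

Solar declination: sin δ = sin ε · sin L_s = sin 41.40° × sin 175.4° = 0.05304, so δ = +3.040°.
cos h₀ = −tan(+56.1°) tan(+3.040°) = -0.0790, h₀ = 1.6499 rad.
Bracket: h₀ sin ϕ sin δ + cos ϕ cos δ sin h₀ = 1.6499×0.83001×0.05304 + 0.55775×0.99859×0.99687 = 0.072635 + 0.555220 = 0.627855.
Inverse-square distance factor (a/d)² = 1.0089² = 1.017879.
Q̄ = (S_0/π) × 1.017879 × [bracket] = (1680/π) × 1.017879 × 0.627855 = 341.8 W/m².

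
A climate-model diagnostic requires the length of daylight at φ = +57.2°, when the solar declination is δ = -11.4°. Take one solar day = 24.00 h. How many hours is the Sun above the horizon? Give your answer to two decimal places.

9.57 h

cos H₀ = −tan φ · tan δ = −tan(+57.2°) × tan(-11.400°) = 0.3129, so H₀ = 1.2526 rad = 71.77°.
Daylight = 2H₀/(2π) × 24.00 h = (1.2526/π) × 24.00 = 9.57 h.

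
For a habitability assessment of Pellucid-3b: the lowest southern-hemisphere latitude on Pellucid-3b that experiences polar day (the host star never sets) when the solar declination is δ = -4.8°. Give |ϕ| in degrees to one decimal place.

Polar day requires cos h₀ = −tan ϕ tan δ ≤ −1, i.e. tan ϕ tan δ ≥ 1.
The boundary is |tan ϕ| · |tan δ| = 1, so |ϕ| = 90° − |δ| = 90° − 4.8° = 85.2° in the southern hemisphere.

|ϕ| = 85.2°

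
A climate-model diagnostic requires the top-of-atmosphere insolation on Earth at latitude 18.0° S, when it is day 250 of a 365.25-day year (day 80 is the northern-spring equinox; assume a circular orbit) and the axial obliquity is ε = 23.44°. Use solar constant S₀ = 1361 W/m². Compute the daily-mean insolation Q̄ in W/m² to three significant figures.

Q̄ ≈ 393 W/m²

Solar longitude: λ_s = 360° × (250 − 80)/365.25 = 167.556°.
sin δ = sin 23.44° × sin 167.556° = 0.08571, so δ = +4.917°.
cos H₀ = −tan(-18.0°) tan(+4.917°) = 0.0280, H₀ = 1.5428 rad.
Bracket: H₀ sin φ sin δ + cos φ cos δ sin H₀ = 1.5428×-0.30902×0.08571 + 0.95106×0.99632×0.99961 = -0.040863 + 0.947191 = 0.906328.
Q̄ = (S₀/π) × [bracket] = (1361/π) × 0.906328 = 392.6 W/m².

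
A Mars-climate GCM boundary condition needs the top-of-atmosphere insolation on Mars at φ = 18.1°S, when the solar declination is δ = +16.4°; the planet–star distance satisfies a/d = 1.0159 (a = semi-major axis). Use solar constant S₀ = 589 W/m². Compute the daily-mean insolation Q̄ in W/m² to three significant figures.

Q̄ ≈ 151 W/m²

cos H₀ = −tan(-18.1°) tan(+16.400°) = 0.0962, H₀ = 1.4745 rad.
Bracket: H₀ sin φ sin δ + cos φ cos δ sin H₀ = 1.4745×-0.31068×0.28234 + 0.95052×0.95931×0.99536 = -0.129339 + 0.907612 = 0.778273.
Inverse-square distance factor (a/d)² = 1.0159² = 1.032053.
Q̄ = (S₀/π) × 1.032053 × [bracket] = (589/π) × 1.032053 × 0.778273 = 150.6 W/m².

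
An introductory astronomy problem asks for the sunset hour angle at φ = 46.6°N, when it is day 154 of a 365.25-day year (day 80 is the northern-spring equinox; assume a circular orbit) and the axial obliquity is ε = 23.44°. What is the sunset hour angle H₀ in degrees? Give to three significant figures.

Solar longitude: λ_s = 360° × (154 − 80)/365.25 = 72.936°.
sin δ = sin 23.44° × sin 72.936° = 0.38028, so δ = +22.351°.
cos H₀ = −tan φ · tan δ = −tan(+46.6°) × tan(+22.351°) = -0.4348, so H₀ = 2.0206 rad = 115.77°.

H₀ = 116°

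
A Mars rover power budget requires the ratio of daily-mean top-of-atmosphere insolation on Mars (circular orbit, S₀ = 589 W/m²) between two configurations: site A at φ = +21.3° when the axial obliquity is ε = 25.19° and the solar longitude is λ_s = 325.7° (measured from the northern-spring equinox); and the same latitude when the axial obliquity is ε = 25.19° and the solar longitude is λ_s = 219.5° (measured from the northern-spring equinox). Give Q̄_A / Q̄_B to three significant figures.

Q̄_A / Q̄_B ≈ 1.03

— Configuration A (φ=+21.3°):
Solar declination: sin δ = sin ε · sin λ_s = sin 25.19° × sin 325.7° = -0.23985, so δ = -13.878°.
cos H₀ = −tan(+21.3°) tan(-13.878°) = 0.0963, H₀ = 1.4743 rad.
Bracket: H₀ sin φ sin δ + cos φ cos δ sin H₀ = 1.4743×0.36325×-0.23985 + 0.93169×0.97081×0.99535 = -0.128449 + 0.900288 = 0.771839.
Q̄ = (S₀/π) × [bracket] = (589/π) × 0.771839 = 144.71 W/m².
— Configuration B (φ=+21.3°):
Solar declination: sin δ = sin ε · sin λ_s = sin 25.19° × sin 219.5° = -0.27073, so δ = -15.708°.
cos H₀ = −tan(+21.3°) tan(-15.708°) = 0.1096, H₀ = 1.4609 rad.
Bracket: H₀ sin φ sin δ + cos φ cos δ sin H₀ = 1.4609×0.36325×-0.27073 + 0.93169×0.96266×0.99397 = -0.143669 + 0.891492 = 0.747823.
Q̄ = (S₀/π) × [bracket] = (589/π) × 0.747823 = 140.21 W/m².
Ratio Q̄_A / Q̄_B = 144.71 / 140.21 = 1.032.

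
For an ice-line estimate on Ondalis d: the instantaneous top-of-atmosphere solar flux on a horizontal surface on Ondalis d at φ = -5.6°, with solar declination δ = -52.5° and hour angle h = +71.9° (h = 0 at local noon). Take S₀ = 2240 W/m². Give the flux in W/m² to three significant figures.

595 W/m²

cos θ_z = sin φ sin δ + cos φ cos δ cos h = 0.077418 + 0.188225 = 0.265643.
Flux = S₀ · cos θ_z = 2240 × 0.265643 = 595.0 W/m².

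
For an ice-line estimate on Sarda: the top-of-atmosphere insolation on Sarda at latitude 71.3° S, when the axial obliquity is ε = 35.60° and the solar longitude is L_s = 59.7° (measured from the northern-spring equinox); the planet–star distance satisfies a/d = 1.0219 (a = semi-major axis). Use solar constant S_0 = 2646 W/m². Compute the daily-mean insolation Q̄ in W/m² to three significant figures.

Q̄ ≈ 0.00 W/m²

Solar declination: sin δ = sin ε · sin L_s = sin 35.60° × sin 59.7° = 0.50260, so δ = +30.172°.
cos h₀ = −tan(-71.3°) tan(+30.172°) = 1.7176 ≥ 1 ⇒ polar night, h₀ = 0 and Q̄ = 0.
Inverse-square distance factor (a/d)² = 1.0219² = 1.044280.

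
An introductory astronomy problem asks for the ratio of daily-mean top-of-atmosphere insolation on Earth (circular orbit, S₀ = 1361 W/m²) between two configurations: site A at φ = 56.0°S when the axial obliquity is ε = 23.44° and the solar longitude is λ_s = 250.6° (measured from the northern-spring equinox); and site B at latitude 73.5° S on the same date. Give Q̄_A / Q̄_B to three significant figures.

— Configuration A (φ=-56.0°):
Solar declination: sin δ = sin ε · sin λ_s = sin 23.44° × sin 250.6° = -0.37520, so δ = -22.037°.
cos H₀ = −tan(-56.0°) tan(-22.037°) = -0.6001, H₀ = 2.2144 rad.
Bracket: H₀ sin φ sin δ + cos φ cos δ sin H₀ = 2.2144×-0.82904×-0.37520 + 0.55919×0.92694×0.79992 = 0.688802 + 0.414627 = 1.103429.
Q̄ = (S₀/π) × [bracket] = (1361/π) × 1.103429 = 478.03 W/m².
— Configuration B (φ=-73.5°):
cos H₀ = −tan(-73.5°) tan(-22.037°) = -1.3665 ≤ −1 ⇒ polar day, H₀ = π.
Bracket: H₀ sin φ sin δ + cos φ cos δ sin H₀ = 3.1416×-0.95882×-0.37520 + 0.28402×0.92694×0.00000 = 1.130188 + 0.000000 = 1.130188.
Q̄ = (S₀/π) × [bracket] = (1361/π) × 1.130188 = 489.62 W/m².
Ratio Q̄_A / Q̄_B = 478.03 / 489.62 = 0.9763.

Q̄_A / Q̄_B ≈ 0.976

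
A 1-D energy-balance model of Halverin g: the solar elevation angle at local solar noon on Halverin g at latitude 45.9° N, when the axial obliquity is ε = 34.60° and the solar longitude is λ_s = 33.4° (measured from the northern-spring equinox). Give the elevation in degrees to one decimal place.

Solar declination: sin δ = sin ε · sin λ_s = sin 34.60° × sin 33.4° = 0.31259, so δ = +18.215°.
At local noon the hour angle is zero, so the zenith angle equals |φ − δ| = |+45.9° − (+18.215°)| = 27.685°.
Elevation = 90° − 27.685° = 62.3°.

62.3°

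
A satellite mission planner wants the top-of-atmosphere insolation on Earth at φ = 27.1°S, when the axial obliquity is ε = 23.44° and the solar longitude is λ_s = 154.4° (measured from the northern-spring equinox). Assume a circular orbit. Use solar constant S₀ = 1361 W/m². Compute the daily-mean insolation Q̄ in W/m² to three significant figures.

Solar declination: sin δ = sin ε · sin λ_s = sin 23.44° × sin 154.4° = 0.17188, so δ = +9.897°.
cos H₀ = −tan(-27.1°) tan(+9.897°) = 0.0893, H₀ = 1.4814 rad.
Bracket: H₀ sin φ sin δ + cos φ cos δ sin H₀ = 1.4814×-0.45554×0.17188 + 0.89021×0.98512×0.99601 = -0.115991 + 0.873465 = 0.757474.
Q̄ = (S₀/π) × [bracket] = (1361/π) × 0.757474 = 328.2 W/m².

Q̄ ≈ 328 W/m²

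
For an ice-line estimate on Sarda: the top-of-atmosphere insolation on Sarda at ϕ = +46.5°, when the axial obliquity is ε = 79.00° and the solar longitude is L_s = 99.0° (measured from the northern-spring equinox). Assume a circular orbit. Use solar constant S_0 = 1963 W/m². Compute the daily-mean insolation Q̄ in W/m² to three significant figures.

Q̄ ≈ 1.38e+03 W/m²

Solar declination: sin δ = sin ε · sin L_s = sin 79.00° × sin 99.0° = 0.96954, so δ = +75.823°.
cos h₀ = −tan(+46.5°) tan(+75.823°) = -4.1714 ≤ −1 ⇒ polar day, h₀ = π.
Bracket: h₀ sin ϕ sin δ + cos ϕ cos δ sin h₀ = 3.1416×0.72537×0.96954 + 0.68835×0.24493×0.00000 = 2.209409 + 0.000000 = 2.209409.
Q̄ = (S_0/π) × [bracket] = (1963/π) × 2.209409 = 1381 W/m².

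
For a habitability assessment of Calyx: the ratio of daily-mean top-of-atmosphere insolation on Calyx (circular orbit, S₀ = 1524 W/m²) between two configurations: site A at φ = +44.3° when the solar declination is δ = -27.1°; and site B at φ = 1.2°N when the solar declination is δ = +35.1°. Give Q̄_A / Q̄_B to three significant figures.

Q̄_A / Q̄_B ≈ 0.261

— Configuration A (φ=+44.3°):
cos H₀ = −tan(+44.3°) tan(-27.100°) = 0.4994, H₀ = 1.0479 rad.
Bracket: H₀ sin φ sin δ + cos φ cos δ sin H₀ = 1.0479×0.69842×-0.45554 + 0.71569×0.89021×0.86639 = -0.333398 + 0.551990 = 0.218592.
Q̄ = (S₀/π) × [bracket] = (1524/π) × 0.218592 = 106.04 W/m².
— Configuration B (φ=+1.2°):
cos H₀ = −tan(+1.2°) tan(+35.100°) = -0.0147, H₀ = 1.5855 rad.
Bracket: H₀ sin φ sin δ + cos φ cos δ sin H₀ = 1.5855×0.02094×0.57501 + 0.99978×0.81815×0.99989 = 0.019091 + 0.817880 = 0.836971.
Q̄ = (S₀/π) × [bracket] = (1524/π) × 0.836971 = 406.02 W/m².
Ratio Q̄_A / Q̄_B = 106.04 / 406.02 = 0.2612.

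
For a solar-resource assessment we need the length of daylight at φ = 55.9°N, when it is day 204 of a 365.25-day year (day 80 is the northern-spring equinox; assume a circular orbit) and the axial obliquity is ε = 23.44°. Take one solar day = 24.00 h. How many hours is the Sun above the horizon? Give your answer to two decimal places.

Solar longitude: λ_s = 360° × (204 − 80)/365.25 = 122.218°.
sin δ = sin 23.44° × sin 122.218° = 0.33654, so δ = +19.666°.
cos H₀ = −tan φ · tan δ = −tan(+55.9°) × tan(+19.666°) = -0.5279, so H₀ = 2.1269 rad = 121.86°.
Daylight = 2H₀/(2π) × 24.00 h = (2.1269/π) × 24.00 = 16.25 h.

16.25 h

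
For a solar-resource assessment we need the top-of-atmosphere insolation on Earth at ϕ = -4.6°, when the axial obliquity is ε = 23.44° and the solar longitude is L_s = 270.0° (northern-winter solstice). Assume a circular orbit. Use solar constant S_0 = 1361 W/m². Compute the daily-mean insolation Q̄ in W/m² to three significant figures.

Solar declination: sin δ = sin ε · sin L_s = sin 23.44° × sin 270.0° = -0.39779, so δ = -23.440°.
cos h₀ = −tan(-4.6°) tan(-23.440°) = -0.0349, h₀ = 1.6057 rad.
Bracket: h₀ sin ϕ sin δ + cos ϕ cos δ sin h₀ = 1.6057×-0.08020×-0.39779 + 0.99678×0.91748×0.99939 = 0.051226 + 0.913968 = 0.965194.
Q̄ = (S_0/π) × [bracket] = (1361/π) × 0.965194 = 418.1 W/m².

Q̄ ≈ 418 W/m²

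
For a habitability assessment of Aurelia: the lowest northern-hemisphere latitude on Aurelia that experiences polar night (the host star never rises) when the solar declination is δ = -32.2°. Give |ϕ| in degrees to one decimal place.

Polar night requires cos h₀ = −tan ϕ tan δ ≥ 1, i.e. tan ϕ tan δ ≤ −1.
The boundary is |tan ϕ| · |tan δ| = 1, so |ϕ| = 90° − |δ| = 90° − 32.2° = 57.8° in the northern hemisphere.

|ϕ| = 57.8°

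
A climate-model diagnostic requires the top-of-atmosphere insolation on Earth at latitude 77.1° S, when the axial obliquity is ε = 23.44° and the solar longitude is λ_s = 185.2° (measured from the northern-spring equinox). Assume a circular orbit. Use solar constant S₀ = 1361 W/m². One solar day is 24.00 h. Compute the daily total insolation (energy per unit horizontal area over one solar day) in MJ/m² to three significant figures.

10.5 MJ/m²

Solar declination: sin δ = sin ε · sin λ_s = sin 23.44° × sin 185.2° = -0.03605, so δ = -2.066°.
cos H₀ = −tan(-77.1°) tan(-2.066°) = -0.1575, H₀ = 1.7290 rad.
Bracket: H₀ sin φ sin δ + cos φ cos δ sin H₀ = 1.7290×-0.97476×-0.03605 + 0.22325×0.99935×0.98752 = 0.060757 + 0.220321 = 0.281078.
Q̄ = (S₀/π) × [bracket] = (1361/π) × 0.281078 = 121.77 W/m².
Daily total = Q̄ × 24.00 h × 3600 s/h = 121.77 × 24.00 × 3600 / 10⁶ = 10.52 MJ/m².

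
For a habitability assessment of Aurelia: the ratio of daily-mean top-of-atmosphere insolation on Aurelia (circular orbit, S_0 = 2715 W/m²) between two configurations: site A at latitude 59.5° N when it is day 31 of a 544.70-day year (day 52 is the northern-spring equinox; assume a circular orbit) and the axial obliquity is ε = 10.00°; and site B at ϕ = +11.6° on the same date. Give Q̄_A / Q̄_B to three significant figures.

Q̄_A / Q̄_B ≈ 0.468

— Configuration A (ϕ=+59.5°):
Solar longitude: L_s = 360° × (31 − 52)/544.70 = -13.879°, i.e. -13.879° + 360° = 346.121°.
sin δ = sin 10.00° × sin 346.121° = -0.04165, so δ = -2.387°.
cos h₀ = −tan(+59.5°) tan(-2.387°) = 0.0708, h₀ = 1.5000 rad.
Bracket: h₀ sin ϕ sin δ + cos ϕ cos δ sin h₀ = 1.5000×0.86163×-0.04165 + 0.50754×0.99913×0.99749 = -0.053830 + 0.505826 = 0.451996.
Q̄ = (S_0/π) × [bracket] = (2715/π) × 0.451996 = 390.62 W/m².
— Configuration B (ϕ=+11.6°):
cos h₀ = −tan(+11.6°) tan(-2.387°) = 0.0086, h₀ = 1.5622 rad.
Bracket: h₀ sin ϕ sin δ + cos ϕ cos δ sin h₀ = 1.5622×0.20108×-0.04165 + 0.97958×0.99913×0.99996 = -0.013083 + 0.978689 = 0.965606.
Q̄ = (S_0/π) × [bracket] = (2715/π) × 0.965606 = 834.49 W/m².
Ratio Q̄_A / Q̄_B = 390.62 / 834.49 = 0.4681.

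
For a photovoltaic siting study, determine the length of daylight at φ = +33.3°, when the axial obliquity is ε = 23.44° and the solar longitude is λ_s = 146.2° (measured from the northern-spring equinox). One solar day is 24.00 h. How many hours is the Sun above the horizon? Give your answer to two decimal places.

Solar declination: sin δ = sin ε · sin λ_s = sin 23.44° × sin 146.2° = 0.22129, so δ = +12.785°.
cos H₀ = −tan φ · tan δ = −tan(+33.3°) × tan(+12.785°) = -0.1491, so H₀ = 1.7204 rad = 98.57°.
Daylight = 2H₀/(2π) × 24.00 h = (1.7204/π) × 24.00 = 13.14 h.

13.14 h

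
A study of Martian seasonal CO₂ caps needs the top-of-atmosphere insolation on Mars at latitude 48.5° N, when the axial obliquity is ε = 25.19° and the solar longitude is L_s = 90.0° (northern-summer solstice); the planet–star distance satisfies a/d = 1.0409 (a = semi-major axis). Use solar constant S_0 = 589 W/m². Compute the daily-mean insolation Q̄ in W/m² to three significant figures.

Q̄ ≈ 241 W/m²

Solar declination: sin δ = sin ε · sin L_s = sin 25.19° × sin 90.0° = 0.42562, so δ = +25.190°.
cos h₀ = −tan(+48.5°) tan(+25.190°) = -0.5316, h₀ = 2.1313 rad.
Bracket: h₀ sin ϕ sin δ + cos ϕ cos δ sin h₀ = 2.1313×0.74896×0.42562 + 0.66262×0.90490×0.84697 = 0.679400 + 0.507847 = 1.187247.
Inverse-square distance factor (a/d)² = 1.0409² = 1.083473.
Q̄ = (S_0/π) × 1.083473 × [bracket] = (589/π) × 1.083473 × 1.187247 = 241.2 W/m².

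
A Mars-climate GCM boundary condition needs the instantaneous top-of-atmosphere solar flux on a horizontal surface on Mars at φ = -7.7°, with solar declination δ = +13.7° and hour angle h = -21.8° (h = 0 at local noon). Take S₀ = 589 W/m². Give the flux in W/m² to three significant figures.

cos θ_z = sin φ sin δ + cos φ cos δ cos h = -0.031733 + 0.893936 = 0.862203.
Flux = S₀ · cos θ_z = 589 × 0.862203 = 507.8 W/m².

508 W/m²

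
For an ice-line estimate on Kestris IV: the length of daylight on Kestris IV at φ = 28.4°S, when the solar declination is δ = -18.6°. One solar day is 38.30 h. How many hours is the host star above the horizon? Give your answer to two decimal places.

21.38 h

cos H₀ = −tan φ · tan δ = −tan(-28.4°) × tan(-18.600°) = -0.1820, so H₀ = 1.7538 rad = 100.48°.
Daylight = 2H₀/(2π) × 38.30 h = (1.7538/π) × 38.30 = 21.38 h.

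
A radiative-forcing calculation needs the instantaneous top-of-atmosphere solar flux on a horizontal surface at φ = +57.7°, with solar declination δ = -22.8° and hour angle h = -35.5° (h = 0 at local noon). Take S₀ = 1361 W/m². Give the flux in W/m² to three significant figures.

100 W/m²

cos θ_z = sin φ sin δ + cos φ cos δ cos h = -0.327552 + 0.401033 = 0.073481.
Flux = S₀ · cos θ_z = 1361 × 0.073481 = 100.0 W/m².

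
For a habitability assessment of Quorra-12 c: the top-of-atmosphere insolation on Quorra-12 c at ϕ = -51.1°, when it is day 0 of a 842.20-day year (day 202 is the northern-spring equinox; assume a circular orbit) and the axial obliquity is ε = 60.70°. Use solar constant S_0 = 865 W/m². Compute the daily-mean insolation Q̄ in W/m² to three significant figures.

Q̄ ≈ 586 W/m²

Solar longitude: L_s = 360° × (0 − 202)/842.20 = -86.345°, i.e. -86.345° + 360° = 273.655°.
sin δ = sin 60.70° × sin 273.655° = -0.87030, so δ = -60.493°.
cos h₀ = −tan(-51.1°) tan(-60.493°) = -2.1899 ≤ −1 ⇒ polar day, h₀ = π.
Bracket: h₀ sin ϕ sin δ + cos ϕ cos δ sin h₀ = 3.1416×-0.77824×-0.87030 + 0.62796×0.49253×0.00000 = 2.127813 + 0.000000 = 2.127813.
Q̄ = (S_0/π) × [bracket] = (865/π) × 2.127813 = 585.9 W/m².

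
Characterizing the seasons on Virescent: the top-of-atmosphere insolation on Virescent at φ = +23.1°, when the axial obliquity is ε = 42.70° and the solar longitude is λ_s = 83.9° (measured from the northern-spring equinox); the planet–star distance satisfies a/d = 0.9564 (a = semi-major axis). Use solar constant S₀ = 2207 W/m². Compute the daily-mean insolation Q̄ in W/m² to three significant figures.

Q̄ ≈ 737 W/m²

Solar declination: sin δ = sin ε · sin λ_s = sin 42.70° × sin 83.9° = 0.67432, so δ = +42.401°.
cos H₀ = −tan(+23.1°) tan(+42.401°) = -0.3895, H₀ = 1.9709 rad.
Bracket: H₀ sin φ sin δ + cos φ cos δ sin H₀ = 1.9709×0.39234×0.67432 + 0.91982×0.73844×0.92103 = 0.521427 + 0.625593 = 1.147020.
Inverse-square distance factor (a/d)² = 0.9564² = 0.914701.
Q̄ = (S₀/π) × 0.914701 × [bracket] = (2207/π) × 0.914701 × 1.147020 = 737.1 W/m².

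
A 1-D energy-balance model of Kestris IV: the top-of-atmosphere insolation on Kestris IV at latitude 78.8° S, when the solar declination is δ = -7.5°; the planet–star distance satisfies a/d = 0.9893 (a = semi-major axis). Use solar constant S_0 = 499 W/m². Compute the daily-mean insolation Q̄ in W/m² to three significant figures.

Q̄ ≈ 68.1 W/m²

cos h₀ = −tan(-78.8°) tan(-7.500°) = -0.6649, h₀ = 2.2981 rad.
Bracket: h₀ sin ϕ sin δ + cos ϕ cos δ sin h₀ = 2.2981×-0.98096×-0.13053 + 0.19423×0.99144×0.74694 = 0.294260 + 0.143836 = 0.438096.
Inverse-square distance factor (a/d)² = 0.9893² = 0.978714.
Q̄ = (S_0/π) × 0.978714 × [bracket] = (499/π) × 0.978714 × 0.438096 = 68.10 W/m².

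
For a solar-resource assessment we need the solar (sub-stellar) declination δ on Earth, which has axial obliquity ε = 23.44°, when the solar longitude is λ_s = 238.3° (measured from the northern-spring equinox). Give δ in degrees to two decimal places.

sin δ = sin ε · sin λ_s = sin 23.44° × sin 238.3° = -0.338443.
δ = arcsin(-0.338443) = -19.78°.

δ = -19.78°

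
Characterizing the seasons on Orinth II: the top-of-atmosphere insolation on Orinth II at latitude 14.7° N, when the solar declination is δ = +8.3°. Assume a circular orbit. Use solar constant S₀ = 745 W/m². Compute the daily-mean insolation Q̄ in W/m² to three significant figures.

cos H₀ = −tan(+14.7°) tan(+8.300°) = -0.0383, H₀ = 1.6091 rad.
Bracket: H₀ sin φ sin δ + cos φ cos δ sin H₀ = 1.6091×0.25376×0.14436 + 0.96727×0.98953×0.99927 = 0.058946 + 0.956444 = 1.015390.
Q̄ = (S₀/π) × [bracket] = (745/π) × 1.015390 = 240.8 W/m².

Q̄ ≈ 241 W/m²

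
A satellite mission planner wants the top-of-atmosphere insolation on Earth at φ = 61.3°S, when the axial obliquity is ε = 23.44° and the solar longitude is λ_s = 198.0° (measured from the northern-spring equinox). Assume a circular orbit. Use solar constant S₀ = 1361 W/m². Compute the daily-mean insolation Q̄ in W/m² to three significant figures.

Solar declination: sin δ = sin ε · sin λ_s = sin 23.44° × sin 198.0° = -0.12292, so δ = -7.061°.
cos H₀ = −tan(-61.3°) tan(-7.061°) = -0.2262, H₀ = 1.7990 rad.
Bracket: H₀ sin φ sin δ + cos φ cos δ sin H₀ = 1.7990×-0.87715×-0.12292 + 0.48022×0.99242×0.97407 = 0.193967 + 0.464222 = 0.658189.
Q̄ = (S₀/π) × [bracket] = (1361/π) × 0.658189 = 285.1 W/m².

Q̄ ≈ 285 W/m²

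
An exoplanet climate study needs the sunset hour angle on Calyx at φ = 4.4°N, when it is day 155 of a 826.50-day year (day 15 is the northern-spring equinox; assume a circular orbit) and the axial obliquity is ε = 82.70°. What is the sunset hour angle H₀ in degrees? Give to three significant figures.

H₀ = 97.7°

Solar longitude: λ_s = 360° × (155 − 15)/826.50 = 60.980°.
sin δ = sin 82.70° × sin 60.980° = 0.86736, so δ = +60.154°.
cos H₀ = −tan φ · tan δ = −tan(+4.4°) × tan(+60.154°) = -0.1341, so H₀ = 1.7053 rad = 97.71°.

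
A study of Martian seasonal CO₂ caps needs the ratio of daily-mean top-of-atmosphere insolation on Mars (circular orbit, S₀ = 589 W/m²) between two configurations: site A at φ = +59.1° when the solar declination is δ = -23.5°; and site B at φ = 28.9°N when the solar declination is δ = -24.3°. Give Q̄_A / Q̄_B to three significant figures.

Q̄_A / Q̄_B ≈ 0.126

— Configuration A (φ=+59.1°):
cos H₀ = −tan(+59.1°) tan(-23.500°) = 0.7265, H₀ = 0.7576 rad.
Bracket: H₀ sin φ sin δ + cos φ cos δ sin H₀ = 0.7576×0.85806×-0.39875 + 0.51354×0.91706×0.68715 = -0.259214 + 0.323611 = 0.064397.
Q̄ = (S₀/π) × [bracket] = (589/π) × 0.064397 = 12.073 W/m².
— Configuration B (φ=+28.9°):
cos H₀ = −tan(+28.9°) tan(-24.300°) = 0.2493, H₀ = 1.3189 rad.
Bracket: H₀ sin φ sin δ + cos φ cos δ sin H₀ = 1.3189×0.48328×-0.41151 + 0.87546×0.91140×0.96844 = -0.262296 + 0.772713 = 0.510417.
Q̄ = (S₀/π) × [bracket] = (589/π) × 0.510417 = 95.695 W/m².
Ratio Q̄_A / Q̄_B = 12.073 / 95.695 = 0.1262.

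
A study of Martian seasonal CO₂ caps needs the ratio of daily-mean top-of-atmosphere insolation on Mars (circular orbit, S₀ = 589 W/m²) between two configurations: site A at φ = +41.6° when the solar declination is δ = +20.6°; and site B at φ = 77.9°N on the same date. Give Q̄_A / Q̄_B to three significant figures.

— Configuration A (φ=+41.6°):
cos H₀ = −tan(+41.6°) tan(+20.600°) = -0.3337, H₀ = 1.9110 rad.
Bracket: H₀ sin φ sin δ + cos φ cos δ sin H₀ = 1.9110×0.66393×0.35184 + 0.74780×0.93606×0.94267 = 0.446404 + 0.659855 = 1.106259.
Q̄ = (S₀/π) × [bracket] = (589/π) × 1.106259 = 207.41 W/m².
— Configuration B (φ=+77.9°):
cos H₀ = −tan(+77.9°) tan(+20.600°) = -1.7533 ≤ −1 ⇒ polar day, H₀ = π.
Bracket: H₀ sin φ sin δ + cos φ cos δ sin H₀ = 3.1416×0.97778×0.35184 + 0.20962×0.93606×0.00000 = 1.080780 + 0.000000 = 1.080780.
Q̄ = (S₀/π) × [bracket] = (589/π) × 1.080780 = 202.63 W/m².
Ratio Q̄_A / Q̄_B = 207.41 / 202.63 = 1.024.

Q̄_A / Q̄_B ≈ 1.02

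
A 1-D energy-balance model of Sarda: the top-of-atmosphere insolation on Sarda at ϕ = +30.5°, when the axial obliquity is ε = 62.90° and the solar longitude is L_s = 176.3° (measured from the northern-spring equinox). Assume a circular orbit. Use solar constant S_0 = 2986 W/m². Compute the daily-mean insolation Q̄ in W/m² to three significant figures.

Q̄ ≈ 862 W/m²

Solar declination: sin δ = sin ε · sin L_s = sin 62.90° × sin 176.3° = 0.05745, so δ = +3.293°.
cos h₀ = −tan(+30.5°) tan(+3.293°) = -0.0339, h₀ = 1.6047 rad.
Bracket: h₀ sin ϕ sin δ + cos ϕ cos δ sin h₀ = 1.6047×0.50754×0.05745 + 0.86163×0.99835×0.99943 = 0.046790 + 0.859718 = 0.906508.
Q̄ = (S_0/π) × [bracket] = (2986/π) × 0.906508 = 861.6 W/m².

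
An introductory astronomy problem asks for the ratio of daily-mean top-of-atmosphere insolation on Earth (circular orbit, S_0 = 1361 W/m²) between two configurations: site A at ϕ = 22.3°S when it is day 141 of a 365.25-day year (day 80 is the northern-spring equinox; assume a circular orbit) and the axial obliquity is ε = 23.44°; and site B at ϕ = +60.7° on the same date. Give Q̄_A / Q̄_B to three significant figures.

— Configuration A (ϕ=-22.3°):
Solar longitude: L_s = 360° × (141 − 80)/365.25 = 60.123°.
sin δ = sin 23.44° × sin 60.123° = 0.34492, so δ = +20.177°.
cos h₀ = −tan(-22.3°) tan(+20.177°) = 0.1507, h₀ = 1.4195 rad.
Bracket: h₀ sin ϕ sin δ + cos ϕ cos δ sin h₀ = 1.4195×-0.37946×0.34492 + 0.92521×0.93863×0.98858 = -0.185789 + 0.858512 = 0.672723.
Q̄ = (S_0/π) × [bracket] = (1361/π) × 0.672723 = 291.44 W/m².
— Configuration B (ϕ=+60.7°):
cos h₀ = −tan(+60.7°) tan(+20.177°) = -0.6548, h₀ = 2.2848 rad.
Bracket: h₀ sin ϕ sin δ + cos ϕ cos δ sin h₀ = 2.2848×0.87207×0.34492 + 0.48938×0.93863×0.75578 = 0.687255 + 0.347165 = 1.034420.
Q̄ = (S_0/π) × [bracket] = (1361/π) × 1.034420 = 448.13 W/m².
Ratio Q̄_A / Q̄_B = 291.44 / 448.13 = 0.6503.

Q̄_A / Q̄_B ≈ 0.650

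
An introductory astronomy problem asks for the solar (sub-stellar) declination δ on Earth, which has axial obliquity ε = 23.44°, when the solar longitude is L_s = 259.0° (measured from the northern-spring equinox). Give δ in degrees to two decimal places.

δ = -22.98°

sin δ = sin ε · sin L_s = sin 23.44° × sin 259.0° = -0.390480.
δ = arcsin(-0.390480) = -22.98°.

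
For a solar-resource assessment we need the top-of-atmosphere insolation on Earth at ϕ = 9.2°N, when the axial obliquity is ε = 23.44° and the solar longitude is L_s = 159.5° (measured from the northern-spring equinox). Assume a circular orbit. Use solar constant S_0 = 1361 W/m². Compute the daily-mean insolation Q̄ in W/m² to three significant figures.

Q̄ ≈ 439 W/m²

Solar declination: sin δ = sin ε · sin L_s = sin 23.44° × sin 159.5° = 0.13931, so δ = +8.008°.
cos h₀ = −tan(+9.2°) tan(+8.008°) = -0.0228, h₀ = 1.5936 rad.
Bracket: h₀ sin ϕ sin δ + cos ϕ cos δ sin h₀ = 1.5936×0.15988×0.13931 + 0.98714×0.99025×0.99974 = 0.035494 + 0.977261 = 1.012755.
Q̄ = (S_0/π) × [bracket] = (1361/π) × 1.012755 = 438.7 W/m².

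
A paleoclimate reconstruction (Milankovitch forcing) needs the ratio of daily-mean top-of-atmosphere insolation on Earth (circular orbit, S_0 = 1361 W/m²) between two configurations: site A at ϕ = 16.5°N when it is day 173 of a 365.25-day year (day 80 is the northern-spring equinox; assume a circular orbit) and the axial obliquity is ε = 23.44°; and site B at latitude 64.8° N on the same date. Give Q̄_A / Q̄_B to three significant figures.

Q̄_A / Q̄_B ≈ 0.935

— Configuration A (ϕ=+16.5°):
Solar longitude: L_s = 360° × (173 − 80)/365.25 = 91.663°.
sin δ = sin 23.44° × sin 91.663° = 0.39762, so δ = +23.430°.
cos h₀ = −tan(+16.5°) tan(+23.430°) = -0.1284, h₀ = 1.6995 rad.
Bracket: h₀ sin ϕ sin δ + cos ϕ cos δ sin h₀ = 1.6995×0.28402×0.39762 + 0.95882×0.91755×0.99173 = 0.191928 + 0.872490 = 1.064418.
Q̄ = (S_0/π) × [bracket] = (1361/π) × 1.064418 = 461.13 W/m².
— Configuration B (ϕ=+64.8°):
cos h₀ = −tan(+64.8°) tan(+23.430°) = -0.9209, h₀ = 2.7412 rad.
Bracket: h₀ sin ϕ sin δ + cos ϕ cos δ sin h₀ = 2.7412×0.90483×0.39762 + 0.42578×0.91755×0.38976 = 0.986225 + 0.152269 = 1.138494.
Q̄ = (S_0/π) × [bracket] = (1361/π) × 1.138494 = 493.22 W/m².
Ratio Q̄_A / Q̄_B = 461.13 / 493.22 = 0.9349.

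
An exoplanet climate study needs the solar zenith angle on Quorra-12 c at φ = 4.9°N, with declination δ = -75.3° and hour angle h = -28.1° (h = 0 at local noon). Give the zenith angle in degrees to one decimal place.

cos θ_z = sin φ sin δ + cos φ cos δ cos h = -0.082621 + 0.223029 = 0.140408.
θ_z = arccos(0.140408) = 81.9°.

θ_z = 81.9°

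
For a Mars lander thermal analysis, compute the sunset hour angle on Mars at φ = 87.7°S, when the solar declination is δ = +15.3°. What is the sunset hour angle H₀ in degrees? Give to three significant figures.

cos H₀ = −tan φ · tan δ = 6.8113 ≥ 1, so the Sun never rises (polar night) and H₀ = 0.

H₀ = 0.00°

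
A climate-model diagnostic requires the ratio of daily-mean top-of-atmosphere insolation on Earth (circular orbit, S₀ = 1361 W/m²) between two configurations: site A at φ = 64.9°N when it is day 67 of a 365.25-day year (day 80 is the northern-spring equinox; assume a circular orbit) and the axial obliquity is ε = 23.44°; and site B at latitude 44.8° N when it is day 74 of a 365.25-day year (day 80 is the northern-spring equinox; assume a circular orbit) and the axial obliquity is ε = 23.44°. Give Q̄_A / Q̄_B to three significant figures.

Q̄_A / Q̄_B ≈ 0.459

— Configuration A (φ=+64.9°):
Solar longitude: λ_s = 360° × (67 − 80)/365.25 = -12.813°, i.e. -12.813° + 360° = 347.187°.
sin δ = sin 23.44° × sin 347.187° = -0.08822, so δ = -5.061°.
cos H₀ = −tan(+64.9°) tan(-5.061°) = 0.1891, H₀ = 1.3806 rad.
Bracket: H₀ sin φ sin δ + cos φ cos δ sin H₀ = 1.3806×0.90557×-0.08822 + 0.42420×0.99610×0.98196 = -0.110295 + 0.414923 = 0.304628.
Q̄ = (S₀/π) × [bracket] = (1361/π) × 0.304628 = 131.97 W/m².
— Configuration B (φ=+44.8°):
Solar longitude: λ_s = 360° × (74 − 80)/365.25 = -5.914°, i.e. -5.914° + 360° = 354.086°.
sin δ = sin 23.44° × sin 354.086° = -0.04098, so δ = -2.349°.
cos H₀ = −tan(+44.8°) tan(-2.349°) = 0.0407, H₀ = 1.5301 rad.
Bracket: H₀ sin φ sin δ + cos φ cos δ sin H₀ = 1.5301×0.70463×-0.04098 + 0.70957×0.99916×0.99917 = -0.044183 + 0.708386 = 0.664203.
Q̄ = (S₀/π) × [bracket] = (1361/π) × 0.664203 = 287.75 W/m².
Ratio Q̄_A / Q̄_B = 131.97 / 287.75 = 0.4586.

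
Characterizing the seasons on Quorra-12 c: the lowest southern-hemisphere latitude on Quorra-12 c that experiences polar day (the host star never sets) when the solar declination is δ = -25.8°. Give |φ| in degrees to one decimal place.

Polar day requires cos H₀ = −tan φ tan δ ≤ −1, i.e. tan φ tan δ ≥ 1.
The boundary is |tan φ| · |tan δ| = 1, so |φ| = 90° − |δ| = 90° − 25.8° = 64.2° in the southern hemisphere.

|φ| = 64.2°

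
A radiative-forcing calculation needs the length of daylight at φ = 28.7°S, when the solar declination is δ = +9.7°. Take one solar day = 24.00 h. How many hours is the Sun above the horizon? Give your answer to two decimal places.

cos H₀ = −tan φ · tan δ = −tan(-28.7°) × tan(+9.700°) = 0.0936, so H₀ = 1.4771 rad = 84.63°.
Daylight = 2H₀/(2π) × 24.00 h = (1.4771/π) × 24.00 = 11.28 h.

11.28 h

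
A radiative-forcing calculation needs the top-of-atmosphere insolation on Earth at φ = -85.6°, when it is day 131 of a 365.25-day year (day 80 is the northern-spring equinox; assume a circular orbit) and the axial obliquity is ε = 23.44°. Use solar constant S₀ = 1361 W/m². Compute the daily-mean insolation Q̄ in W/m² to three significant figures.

Q̄ ≈ 0.00 W/m²

Solar longitude: λ_s = 360° × (131 − 80)/365.25 = 50.267°.
sin δ = sin 23.44° × sin 50.267° = 0.30591, so δ = +17.813°.
cos H₀ = −tan(-85.6°) tan(+17.813°) = 4.1759 ≥ 1 ⇒ polar night, H₀ = 0 and Q̄ = 0.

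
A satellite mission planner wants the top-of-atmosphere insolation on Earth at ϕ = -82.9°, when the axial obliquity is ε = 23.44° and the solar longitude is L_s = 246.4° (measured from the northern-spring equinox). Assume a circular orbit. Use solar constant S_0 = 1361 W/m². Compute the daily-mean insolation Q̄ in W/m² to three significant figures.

Solar declination: sin δ = sin ε · sin L_s = sin 23.44° × sin 246.4° = -0.36452, so δ = -21.378°.
cos h₀ = −tan(-82.9°) tan(-21.378°) = -3.1428 ≤ −1 ⇒ polar day, h₀ = π.
Bracket: h₀ sin ϕ sin δ + cos ϕ cos δ sin h₀ = 3.1416×-0.99233×-0.36452 + 0.12360×0.93120×0.00000 = 1.136393 + 0.000000 = 1.136393.
Q̄ = (S_0/π) × [bracket] = (1361/π) × 1.136393 = 492.3 W/m².

Q̄ ≈ 492 W/m²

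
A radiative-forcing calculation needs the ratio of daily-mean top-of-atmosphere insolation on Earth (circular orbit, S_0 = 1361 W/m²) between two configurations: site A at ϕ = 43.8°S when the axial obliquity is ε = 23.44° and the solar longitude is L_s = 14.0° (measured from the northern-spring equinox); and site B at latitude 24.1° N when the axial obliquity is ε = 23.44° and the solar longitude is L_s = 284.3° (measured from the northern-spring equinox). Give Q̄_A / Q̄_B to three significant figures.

— Configuration A (ϕ=-43.8°):
Solar declination: sin δ = sin ε · sin L_s = sin 23.44° × sin 14.0° = 0.09623, so δ = +5.522°.
cos h₀ = −tan(-43.8°) tan(+5.522°) = 0.0927, h₀ = 1.4779 rad.
Bracket: h₀ sin ϕ sin δ + cos ϕ cos δ sin h₀ = 1.4779×-0.69214×0.09623 + 0.72176×0.99536×0.99569 = -0.098435 + 0.715315 = 0.616880.
Q̄ = (S_0/π) × [bracket] = (1361/π) × 0.616880 = 267.24 W/m².
— Configuration B (ϕ=+24.1°):
Solar declination: sin δ = sin ε · sin L_s = sin 23.44° × sin 284.3° = -0.38546, so δ = -22.673°.
cos h₀ = −tan(+24.1°) tan(-22.673°) = 0.1869, h₀ = 1.3828 rad.
Bracket: h₀ sin ϕ sin δ + cos ϕ cos δ sin h₀ = 1.3828×0.40833×-0.38546 + 0.91283×0.92272×0.98239 = -0.217646 + 0.827454 = 0.609808.
Q̄ = (S_0/π) × [bracket] = (1361/π) × 0.609808 = 264.18 W/m².
Ratio Q̄_A / Q̄_B = 267.24 / 264.18 = 1.012.

Q̄_A / Q̄_B ≈ 1.01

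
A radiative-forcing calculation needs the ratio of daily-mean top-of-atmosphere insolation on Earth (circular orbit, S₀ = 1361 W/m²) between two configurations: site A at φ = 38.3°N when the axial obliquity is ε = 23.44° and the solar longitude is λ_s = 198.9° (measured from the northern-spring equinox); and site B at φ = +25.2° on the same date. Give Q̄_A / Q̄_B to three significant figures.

Q̄_A / Q̄_B ≈ 0.808

— Configuration A (φ=+38.3°):
Solar declination: sin δ = sin ε · sin λ_s = sin 23.44° × sin 198.9° = -0.12885, so δ = -7.403°.
cos H₀ = −tan(+38.3°) tan(-7.403°) = 0.1026, H₀ = 1.4680 rad.
Bracket: H₀ sin φ sin δ + cos φ cos δ sin H₀ = 1.4680×0.61978×-0.12885 + 0.78478×0.99166×0.99472 = -0.117233 + 0.774126 = 0.656893.
Q̄ = (S₀/π) × [bracket] = (1361/π) × 0.656893 = 284.58 W/m².
— Configuration B (φ=+25.2°):
cos H₀ = −tan(+25.2°) tan(-7.403°) = 0.0611, H₀ = 1.5096 rad.
Bracket: H₀ sin φ sin δ + cos φ cos δ sin H₀ = 1.5096×0.42578×-0.12885 + 0.90483×0.99166×0.99813 = -0.082819 + 0.895606 = 0.812787.
Q̄ = (S₀/π) × [bracket] = (1361/π) × 0.812787 = 352.12 W/m².
Ratio Q̄_A / Q̄_B = 284.58 / 352.12 = 0.8082.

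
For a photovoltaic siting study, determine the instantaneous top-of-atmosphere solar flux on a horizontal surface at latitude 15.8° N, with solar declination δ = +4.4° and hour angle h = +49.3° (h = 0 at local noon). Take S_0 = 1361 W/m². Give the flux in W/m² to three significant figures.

880 W/m²

cos θ_z = sin ϕ sin δ + cos ϕ cos δ cos h = 0.020889 + 0.625612 = 0.646501.
Flux = S_0 · cos θ_z = 1361 × 0.646501 = 879.9 W/m².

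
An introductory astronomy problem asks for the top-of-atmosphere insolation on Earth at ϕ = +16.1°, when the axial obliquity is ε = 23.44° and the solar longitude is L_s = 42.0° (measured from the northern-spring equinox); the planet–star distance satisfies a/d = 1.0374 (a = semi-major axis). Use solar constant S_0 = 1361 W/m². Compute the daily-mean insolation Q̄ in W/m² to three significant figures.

Solar declination: sin δ = sin ε · sin L_s = sin 23.44° × sin 42.0° = 0.26617, so δ = +15.437°.
cos h₀ = −tan(+16.1°) tan(+15.437°) = -0.0797, h₀ = 1.6506 rad.
Bracket: h₀ sin ϕ sin δ + cos ϕ cos δ sin h₀ = 1.6506×0.27731×0.26617 + 0.96078×0.96393×0.99682 = 0.121833 + 0.923180 = 1.045013.
Inverse-square distance factor (a/d)² = 1.0374² = 1.076199.
Q̄ = (S_0/π) × 1.076199 × [bracket] = (1361/π) × 1.076199 × 1.045013 = 487.2 W/m².

Q̄ ≈ 487 W/m²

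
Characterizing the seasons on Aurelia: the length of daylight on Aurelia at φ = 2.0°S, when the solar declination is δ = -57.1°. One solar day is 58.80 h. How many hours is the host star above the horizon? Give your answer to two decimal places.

cos H₀ = −tan φ · tan δ = −tan(-2.0°) × tan(-57.100°) = -0.0540, so H₀ = 1.6248 rad = 93.09°.
Daylight = 2H₀/(2π) × 58.80 h = (1.6248/π) × 58.80 = 30.41 h.

30.41 h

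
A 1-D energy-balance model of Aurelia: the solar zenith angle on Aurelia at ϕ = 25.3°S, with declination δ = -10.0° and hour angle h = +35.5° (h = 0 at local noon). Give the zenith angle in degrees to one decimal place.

θ_z = 37.0°

cos θ_z = sin ϕ sin δ + cos ϕ cos δ cos h = 0.074210 + 0.724846 = 0.799056.
θ_z = arccos(0.799056) = 37.0°.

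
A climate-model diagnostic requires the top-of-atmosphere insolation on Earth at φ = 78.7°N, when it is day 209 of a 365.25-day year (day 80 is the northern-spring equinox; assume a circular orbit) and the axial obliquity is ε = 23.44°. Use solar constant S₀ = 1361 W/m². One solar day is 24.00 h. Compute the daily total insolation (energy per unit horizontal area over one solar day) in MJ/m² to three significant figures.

Solar longitude: λ_s = 360° × (209 − 80)/365.25 = 127.146°.
sin δ = sin 23.44° × sin 127.146° = 0.31708, so δ = +18.486°.
cos H₀ = −tan(+78.7°) tan(+18.486°) = -1.6732 ≤ −1 ⇒ polar day, H₀ = π.
Bracket: H₀ sin φ sin δ + cos φ cos δ sin H₀ = 3.1416×0.98061×0.31708 + 0.19595×0.94840×0.00000 = 0.976823 + 0.000000 = 0.976823.
Q̄ = (S₀/π) × [bracket] = (1361/π) × 0.976823 = 423.18 W/m².
Daily total = Q̄ × 24.00 h × 3600 s/h = 423.18 × 24.00 × 3600 / 10⁶ = 36.56 MJ/m².

36.6 MJ/m²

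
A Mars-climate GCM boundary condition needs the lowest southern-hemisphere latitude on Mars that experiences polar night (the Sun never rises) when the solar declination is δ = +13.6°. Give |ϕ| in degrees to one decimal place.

|ϕ| = 76.4°

Polar night requires cos h₀ = −tan ϕ tan δ ≥ 1, i.e. tan ϕ tan δ ≤ −1.
The boundary is |tan ϕ| · |tan δ| = 1, so |ϕ| = 90° − |δ| = 90° − 13.6° = 76.4° in the southern hemisphere.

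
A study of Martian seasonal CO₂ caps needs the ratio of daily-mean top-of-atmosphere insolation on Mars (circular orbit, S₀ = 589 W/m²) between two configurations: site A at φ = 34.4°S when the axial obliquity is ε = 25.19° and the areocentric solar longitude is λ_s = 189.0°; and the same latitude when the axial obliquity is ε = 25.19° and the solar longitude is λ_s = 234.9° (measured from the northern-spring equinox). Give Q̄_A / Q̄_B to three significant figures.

— Configuration A (φ=-34.4°):
sin δ = sin 25.19° × sin 189.0° = -0.06658, so δ = -3.818°.
cos H₀ = −tan(-34.4°) tan(-3.818°) = -0.0457, H₀ = 1.6165 rad.
Bracket: H₀ sin φ sin δ + cos φ cos δ sin H₀ = 1.6165×-0.56497×-0.06658 + 0.82511×0.99778×0.99896 = 0.060806 + 0.822422 = 0.883228.
Q̄ = (S₀/π) × [bracket] = (589/π) × 0.883228 = 165.59 W/m².
— Configuration B (φ=-34.4°):
Solar declination: sin δ = sin ε · sin λ_s = sin 25.19° × sin 234.9° = -0.34822, so δ = -20.379°.
cos H₀ = −tan(-34.4°) tan(-20.379°) = -0.2544, H₀ = 1.8280 rad.
Bracket: H₀ sin φ sin δ + cos φ cos δ sin H₀ = 1.8280×-0.56497×-0.34822 + 0.82511×0.93741×0.96711 = 0.359629 + 0.748027 = 1.107656.
Q̄ = (S₀/π) × [bracket] = (589/π) × 1.107656 = 207.67 W/m².
Ratio Q̄_A / Q̄_B = 165.59 / 207.67 = 0.7974.

Q̄_A / Q̄_B ≈ 0.797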